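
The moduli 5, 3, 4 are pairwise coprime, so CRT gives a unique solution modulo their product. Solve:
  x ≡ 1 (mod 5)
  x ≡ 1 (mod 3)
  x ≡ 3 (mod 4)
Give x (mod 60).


Moduli 5, 3, 4 are pairwise coprime; by CRT there is a unique solution modulo M = 5 · 3 · 4 = 60.
Solve pairwise, accumulating the modulus:
  Start with x ≡ 1 (mod 5).
  Combine with x ≡ 1 (mod 3): since gcd(5, 3) = 1, we get a unique residue mod 15.
    Write x = 1 + 5·t and substitute into x ≡ 1 (mod 3): 5·t ≡ 1 − 1 = 0 (mod 3).
    Reduce coefficients mod 3: 2·t ≡ 0 (mod 3).
    The inverse of 2 mod 3 is 2 (since 2·2 = 4 = 1·3 + 1), so t ≡ 2·0 = 0 ≡ 0 (mod 3).
    Then x = 1 + 5·0 = 1, valid modulo lcm(5, 3) = 15: x ≡ 1 (mod 15).
  Combine with x ≡ 3 (mod 4): since gcd(15, 4) = 1, we get a unique residue mod 60.
    Write x = 1 + 15·t and substitute into x ≡ 3 (mod 4): 15·t ≡ 3 − 1 = 2 (mod 4).
    Reduce coefficients mod 4: 3·t ≡ 2 (mod 4).
    The inverse of 3 mod 4 is 3 (since 3·3 = 9 = 2·4 + 1), so t ≡ 3·2 = 6 ≡ 2 (mod 4).
    Then x = 1 + 15·2 = 31, valid modulo lcm(15, 4) = 60: x ≡ 31 (mod 60).
Verify: 31 mod 5 = 1 ✓, 31 mod 3 = 1 ✓, 31 mod 4 = 3 ✓.

x ≡ 31 (mod 60).


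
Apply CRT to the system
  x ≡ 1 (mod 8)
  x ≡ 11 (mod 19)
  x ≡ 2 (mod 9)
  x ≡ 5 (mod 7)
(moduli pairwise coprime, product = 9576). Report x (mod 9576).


Product of moduli M = 8 · 19 · 9 · 7 = 9576.
Merge one congruence at a time:
  Start: x ≡ 1 (mod 8).
  Combine with x ≡ 11 (mod 19); new modulus lcm = 152.
    Write x = 1 + 8·t and substitute into x ≡ 11 (mod 19): 8·t ≡ 11 − 1 = 10 (mod 19).
    The inverse of 8 mod 19 is 12 (since 8·12 = 96 = 5·19 + 1), so t ≡ 12·10 = 120 ≡ 6 (mod 19).
    Then x = 1 + 8·6 = 49, valid modulo lcm(8, 19) = 152: x ≡ 49 (mod 152).
  Combine with x ≡ 2 (mod 9); new modulus lcm = 1368.
    Write x = 49 + 152·t and substitute into x ≡ 2 (mod 9): 152·t ≡ 2 − 49 = -47 (mod 9).
    Reduce coefficients mod 9: 8·t ≡ 7 (mod 9).
    The inverse of 8 mod 9 is 8 (since 8·8 = 64 = 7·9 + 1), so t ≡ 8·7 = 56 ≡ 2 (mod 9).
    Then x = 49 + 152·2 = 353, valid modulo lcm(152, 9) = 1368: x ≡ 353 (mod 1368).
  Combine with x ≡ 5 (mod 7); new modulus lcm = 9576.
    Write x = 353 + 1368·t and substitute into x ≡ 5 (mod 7): 1368·t ≡ 5 − 353 = -348 (mod 7).
    Reduce coefficients mod 7: 3·t ≡ 2 (mod 7).
    The inverse of 3 mod 7 is 5 (since 3·5 = 15 = 2·7 + 1), so t ≡ 5·2 = 10 ≡ 3 (mod 7).
    Then x = 353 + 1368·3 = 4457, valid modulo lcm(1368, 7) = 9576: x ≡ 4457 (mod 9576).
Verify against each original: 4457 mod 8 = 1, 4457 mod 19 = 11, 4457 mod 9 = 2, 4457 mod 7 = 5.

x ≡ 4457 (mod 9576).


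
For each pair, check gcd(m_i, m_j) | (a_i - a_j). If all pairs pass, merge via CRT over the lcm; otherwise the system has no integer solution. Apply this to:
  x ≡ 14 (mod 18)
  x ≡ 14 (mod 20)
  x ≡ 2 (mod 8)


Moduli 18, 20, 8 are not pairwise coprime, so CRT works modulo lcm(m_i) when all pairwise compatibility conditions hold.
Pairwise compatibility: gcd(m_i, m_j) must divide a_i - a_j for every pair.
Merge one congruence at a time:
  Start: x ≡ 14 (mod 18).
  Combine with x ≡ 14 (mod 20): gcd(18, 20) = 2; 14 - 14 = 0, which IS divisible by 2, so compatible.
    Write x = 14 + 18·t and substitute into x ≡ 14 (mod 20): 18·t ≡ 14 − 14 = 0 (mod 20).
    Divide the congruence (and modulus) by g = 2: 9·t ≡ 0 (mod 10).
    The inverse of 9 mod 10 is 9 (since 9·9 = 81 = 8·10 + 1), so t ≡ 9·0 = 0 ≡ 0 (mod 10).
    Then x = 14 + 18·0 = 14, valid modulo lcm(18, 20) = 180: x ≡ 14 (mod 180).
  Combine with x ≡ 2 (mod 8): gcd(180, 8) = 4; 2 - 14 = -12, which IS divisible by 4, so compatible.
    Write x = 14 + 180·t and substitute into x ≡ 2 (mod 8): 180·t ≡ 2 − 14 = -12 (mod 8).
    Divide the congruence (and modulus) by g = 4: 45·t ≡ -3 (mod 2).
    Reduce coefficients mod 2: 1·t ≡ 1 (mod 2).
    So t ≡ 1 (mod 2).
    Then x = 14 + 180·1 = 194, valid modulo lcm(180, 8) = 360: x ≡ 194 (mod 360).
Verify: 194 mod 18 = 14, 194 mod 20 = 14, 194 mod 8 = 2.

x ≡ 194 (mod 360).


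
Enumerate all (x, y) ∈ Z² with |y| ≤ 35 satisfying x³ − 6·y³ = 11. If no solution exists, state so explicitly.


The equation is x³ - 6y³ = 11. For fixed y, x³ = 6·y³ + 11, so a solution requires the RHS to be a perfect cube.
Strategy: iterate y from -35 to 35, compute RHS = 6·y³ + 11, and check whether it is a (positive or negative) perfect cube.
Check small values of y:
  y = 0: RHS = 11 is not a perfect cube.
  y = 1: RHS = 17 is not a perfect cube.
  y = -1: RHS = 5 is not a perfect cube.
  y = 2: RHS = 59 is not a perfect cube.
  y = -2: RHS = -37 is not a perfect cube.
  y = 3: RHS = 173 is not a perfect cube.
  y = -3: RHS = -151 is not a perfect cube.
Continuing the search up to |y| = 35 finds no solutions either.
No (x, y) in the scanned range satisfies the equation.

No integer solutions with |y| ≤ 35.


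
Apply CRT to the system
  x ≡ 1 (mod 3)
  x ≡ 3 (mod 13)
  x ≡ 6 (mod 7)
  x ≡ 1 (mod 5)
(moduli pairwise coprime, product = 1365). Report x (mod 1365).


Product of moduli M = 3 · 13 · 7 · 5 = 1365.
Merge one congruence at a time:
  Start: x ≡ 1 (mod 3).
  Combine with x ≡ 3 (mod 13); new modulus lcm = 39.
    Write x = 1 + 3·t and substitute into x ≡ 3 (mod 13): 3·t ≡ 3 − 1 = 2 (mod 13).
    The inverse of 3 mod 13 is 9 (since 3·9 = 27 = 2·13 + 1), so t ≡ 9·2 = 18 ≡ 5 (mod 13).
    Then x = 1 + 3·5 = 16, valid modulo lcm(3, 13) = 39: x ≡ 16 (mod 39).
  Combine with x ≡ 6 (mod 7); new modulus lcm = 273.
    Write x = 16 + 39·t and substitute into x ≡ 6 (mod 7): 39·t ≡ 6 − 16 = -10 (mod 7).
    Reduce coefficients mod 7: 4·t ≡ 4 (mod 7).
    The inverse of 4 mod 7 is 2 (since 4·2 = 8 = 1·7 + 1), so t ≡ 2·4 = 8 ≡ 1 (mod 7).
    Then x = 16 + 39·1 = 55, valid modulo lcm(39, 7) = 273: x ≡ 55 (mod 273).
  Combine with x ≡ 1 (mod 5); new modulus lcm = 1365.
    Write x = 55 + 273·t and substitute into x ≡ 1 (mod 5): 273·t ≡ 1 − 55 = -54 (mod 5).
    Reduce coefficients mod 5: 3·t ≡ 1 (mod 5).
    The inverse of 3 mod 5 is 2 (since 3·2 = 6 = 1·5 + 1), so t ≡ 2·1 = 2 ≡ 2 (mod 5).
    Then x = 55 + 273·2 = 601, valid modulo lcm(273, 5) = 1365: x ≡ 601 (mod 1365).
Verify against each original: 601 mod 3 = 1, 601 mod 13 = 3, 601 mod 7 = 6, 601 mod 5 = 1.

x ≡ 601 (mod 1365).


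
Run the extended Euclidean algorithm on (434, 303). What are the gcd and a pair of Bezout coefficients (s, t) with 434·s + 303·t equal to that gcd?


Euclidean algorithm on (434, 303) — divide until remainder is 0:
  434 = 1 · 303 + 131
  303 = 2 · 131 + 41
  131 = 3 · 41 + 8
  41 = 5 · 8 + 1
  8 = 8 · 1 + 0
gcd(434, 303) = 1.
Track Bezout coefficients alongside the remainders: start with r₀ = 434 = a·1 + b·0 (s = 1, t = 0) and r₁ = 303 = a·0 + b·1 (s = 0, t = 1); each new remainder r_{k+1} = r_{k-1} − q_k·r_k inherits s_{k+1} = s_{k-1} − q_k·s_k, t_{k+1} = t_{k-1} − q_k·t_k, so r_k = a·s_k + b·t_k at every step:
  q = 1: r = 131, s = 1 − 1·0 = 1, t = 0 − 1·1 = -1  (check: 434·1 + 303·(-1) = 131)
  q = 2: r = 41, s = 0 − 2·1 = -2, t = 1 − 2·(-1) = 3  (check: 434·(-2) + 303·3 = 41)
  q = 3: r = 8, s = 1 − 3·(-2) = 7, t = -1 − 3·3 = -10  (check: 434·7 + 303·(-10) = 8)
  q = 5: r = 1, s = -2 − 5·7 = -37, t = 3 − 5·(-10) = 53  (check: 434·(-37) + 303·53 = 1)
The row with r = 1 (the gcd) gives the Bezout coefficients s = -37, t = 53.
Result: 434 · (-37) + 303 · (53) = 1.

gcd(434, 303) = 1; s = -37, t = 53 (check: 434·(-37) + 303·53 = 1).


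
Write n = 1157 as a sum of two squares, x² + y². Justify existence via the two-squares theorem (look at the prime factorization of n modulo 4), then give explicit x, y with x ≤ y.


Step 1: Factor n = 1157 = 13 · 89.
Step 2: Check the mod-4 condition on each prime factor: 13 ≡ 1 (mod 4), exponent 1; 89 ≡ 1 (mod 4), exponent 1.
All primes ≡ 3 (mod 4) appear to even exponent (or don't appear), so by the two-squares theorem n IS expressible as a sum of two squares.
Step 3: Build a representation. Here n = 13 · 89 is a product of primes ≡ 1 (mod 4). Each prime p ≡ 1 (mod 4) is itself a sum of two squares; find a² by testing p − a² for a perfect square:
  13: 13 − 1² = 12, 13 − 2² = 9 = 3² ⇒ 13 = 2² + 3².
  89: 89 − 1² = 88, 89 − 2² = 85, 89 − 3² = 80, 89 − 4² = 73, 89 − 5² = 64 = 8² ⇒ 89 = 5² + 8².
  Combine using the Brahmagupta–Fibonacci identity (a² + b²)(c² + d²) = (ac − bd)² + (ad + bc)² = (ac + bd)² + (ad − bc)²:
  13 · 89 = 1157: from (2² + 3²)(5² + 8²), take (2·5 − 3·8, 2·8 + 3·5) = (10 − 24, 16 + 15) = (-14, 31); dropping signs (only squares matter) gives (14, 31); check 14² + 31² = 196 + 961 = 1157 ✓.
Step 4: Order so x ≤ y and verify: 14² + 31² = 196 + 961 = 1157 = n. ✓

n = 1157 = 14² + 31² (one valid representation with x ≤ y).


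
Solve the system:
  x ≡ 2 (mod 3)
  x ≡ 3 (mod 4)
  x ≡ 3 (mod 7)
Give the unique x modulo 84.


Moduli 3, 4, 7 are pairwise coprime; by CRT there is a unique solution modulo M = 3 · 4 · 7 = 84.
Solve pairwise, accumulating the modulus:
  Start with x ≡ 2 (mod 3).
  Combine with x ≡ 3 (mod 4): since gcd(3, 4) = 1, we get a unique residue mod 12.
    Write x = 2 + 3·t and substitute into x ≡ 3 (mod 4): 3·t ≡ 3 − 2 = 1 (mod 4).
    The inverse of 3 mod 4 is 3 (since 3·3 = 9 = 2·4 + 1), so t ≡ 3·1 = 3 ≡ 3 (mod 4).
    Then x = 2 + 3·3 = 11, valid modulo lcm(3, 4) = 12: x ≡ 11 (mod 12).
  Combine with x ≡ 3 (mod 7): since gcd(12, 7) = 1, we get a unique residue mod 84.
    Write x = 11 + 12·t and substitute into x ≡ 3 (mod 7): 12·t ≡ 3 − 11 = -8 (mod 7).
    Reduce coefficients mod 7: 5·t ≡ 6 (mod 7).
    The inverse of 5 mod 7 is 3 (since 5·3 = 15 = 2·7 + 1), so t ≡ 3·6 = 18 ≡ 4 (mod 7).
    Then x = 11 + 12·4 = 59, valid modulo lcm(12, 7) = 84: x ≡ 59 (mod 84).
Verify: 59 mod 3 = 2 ✓, 59 mod 4 = 3 ✓, 59 mod 7 = 3 ✓.

x ≡ 59 (mod 84).


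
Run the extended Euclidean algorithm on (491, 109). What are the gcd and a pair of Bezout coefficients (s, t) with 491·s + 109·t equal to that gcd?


Euclidean algorithm on (491, 109) — divide until remainder is 0:
  491 = 4 · 109 + 55
  109 = 1 · 55 + 54
  55 = 1 · 54 + 1
  54 = 54 · 1 + 0
gcd(491, 109) = 1.
Track Bezout coefficients alongside the remainders: start with r₀ = 491 = a·1 + b·0 (s = 1, t = 0) and r₁ = 109 = a·0 + b·1 (s = 0, t = 1); each new remainder r_{k+1} = r_{k-1} − q_k·r_k inherits s_{k+1} = s_{k-1} − q_k·s_k, t_{k+1} = t_{k-1} − q_k·t_k, so r_k = a·s_k + b·t_k at every step:
  q = 4: r = 55, s = 1 − 4·0 = 1, t = 0 − 4·1 = -4  (check: 491·1 + 109·(-4) = 55)
  q = 1: r = 54, s = 0 − 1·1 = -1, t = 1 − 1·(-4) = 5  (check: 491·(-1) + 109·5 = 54)
  q = 1: r = 1, s = 1 − 1·(-1) = 2, t = -4 − 1·5 = -9  (check: 491·2 + 109·(-9) = 1)
The row with r = 1 (the gcd) gives the Bezout coefficients s = 2, t = -9.
Result: 491 · (2) + 109 · (-9) = 1.

gcd(491, 109) = 1; s = 2, t = -9 (check: 491·2 + 109·(-9) = 1).


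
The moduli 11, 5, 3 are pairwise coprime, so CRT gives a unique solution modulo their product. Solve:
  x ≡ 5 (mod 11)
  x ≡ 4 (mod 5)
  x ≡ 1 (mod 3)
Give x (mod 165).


Moduli 11, 5, 3 are pairwise coprime; by CRT there is a unique solution modulo M = 11 · 5 · 3 = 165.
Solve pairwise, accumulating the modulus:
  Start with x ≡ 5 (mod 11).
  Combine with x ≡ 4 (mod 5): since gcd(11, 5) = 1, we get a unique residue mod 55.
    Write x = 5 + 11·t and substitute into x ≡ 4 (mod 5): 11·t ≡ 4 − 5 = -1 (mod 5).
    Reduce coefficients mod 5: 1·t ≡ 4 (mod 5).
    So t ≡ 4 (mod 5).
    Then x = 5 + 11·4 = 49, valid modulo lcm(11, 5) = 55: x ≡ 49 (mod 55).
  Combine with x ≡ 1 (mod 3): since gcd(55, 3) = 1, we get a unique residue mod 165.
    Write x = 49 + 55·t and substitute into x ≡ 1 (mod 3): 55·t ≡ 1 − 49 = -48 (mod 3).
    Reduce coefficients mod 3: 1·t ≡ 0 (mod 3).
    So t ≡ 0 (mod 3).
    Then x = 49 + 55·0 = 49, valid modulo lcm(55, 3) = 165: x ≡ 49 (mod 165).
Verify: 49 mod 11 = 5 ✓, 49 mod 5 = 4 ✓, 49 mod 3 = 1 ✓.

x ≡ 49 (mod 165).


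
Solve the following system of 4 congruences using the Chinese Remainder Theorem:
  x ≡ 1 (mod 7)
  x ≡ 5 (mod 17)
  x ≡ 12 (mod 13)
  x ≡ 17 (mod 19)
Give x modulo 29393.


Product of moduli M = 7 · 17 · 13 · 19 = 29393.
Merge one congruence at a time:
  Start: x ≡ 1 (mod 7).
  Combine with x ≡ 5 (mod 17); new modulus lcm = 119.
    Write x = 1 + 7·t and substitute into x ≡ 5 (mod 17): 7·t ≡ 5 − 1 = 4 (mod 17).
    The inverse of 7 mod 17 is 5 (since 7·5 = 35 = 2·17 + 1), so t ≡ 5·4 = 20 ≡ 3 (mod 17).
    Then x = 1 + 7·3 = 22, valid modulo lcm(7, 17) = 119: x ≡ 22 (mod 119).
  Combine with x ≡ 12 (mod 13); new modulus lcm = 1547.
    Write x = 22 + 119·t and substitute into x ≡ 12 (mod 13): 119·t ≡ 12 − 22 = -10 (mod 13).
    Reduce coefficients mod 13: 2·t ≡ 3 (mod 13).
    The inverse of 2 mod 13 is 7 (since 2·7 = 14 = 1·13 + 1), so t ≡ 7·3 = 21 ≡ 8 (mod 13).
    Then x = 22 + 119·8 = 974, valid modulo lcm(119, 13) = 1547: x ≡ 974 (mod 1547).
  Combine with x ≡ 17 (mod 19); new modulus lcm = 29393.
    Write x = 974 + 1547·t and substitute into x ≡ 17 (mod 19): 1547·t ≡ 17 − 974 = -957 (mod 19).
    Reduce coefficients mod 19: 8·t ≡ 12 (mod 19).
    The inverse of 8 mod 19 is 12 (since 8·12 = 96 = 5·19 + 1), so t ≡ 12·12 = 144 ≡ 11 (mod 19).
    Then x = 974 + 1547·11 = 17991, valid modulo lcm(1547, 19) = 29393: x ≡ 17991 (mod 29393).
Verify against each original: 17991 mod 7 = 1, 17991 mod 17 = 5, 17991 mod 13 = 12, 17991 mod 19 = 17.

x ≡ 17991 (mod 29393).


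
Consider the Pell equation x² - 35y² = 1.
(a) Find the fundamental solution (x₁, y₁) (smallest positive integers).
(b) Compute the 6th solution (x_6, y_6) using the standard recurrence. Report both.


Step 1: Find the fundamental solution (x₁, y₁) of x² - 35y² = 1.
  Expand √35 as a continued fraction. a₀ = ⌊√35⌋ = 5; iterate m_{k+1} = d_k·a_k − m_k, d_{k+1} = (35 − m_{k+1}²)/d_k, a_{k+1} = ⌊(a₀ + m_{k+1})/d_{k+1}⌋ (starting m₀ = 0, d₀ = 1), with convergents p_k = a_k·p_{k-1} + p_{k-2}, q_k = a_k·q_{k-1} + q_{k-2} (p₋₁ = 1, q₋₁ = 0):
  k = 0: a₀ = 5; p₀/q₀ = 5/1; p₀² − 35·q₀² = 25 − 35 = -10.
  k = 1: m = 5, d = 10, a = ⌊(5 + 5)/10⌋ = 1; p/q = (1·5 + 1)/(1·1 + 0) = 6/1; p² − 35·q² = 36 − 35 = 1.
  The first convergent with p² − 35·q² = 1 gives the fundamental solution (x₁, y₁) = (6, 1).
Step 2: Apply the recurrence (x_{n+1}, y_{n+1}) = (x₁x_n + 35y₁y_n, x₁y_n + y₁x_n) repeatedly.
  From (x_1, y_1) = (6, 1): x_2 = 6·6 + 35·1·1 = 71; y_2 = 6·1 + 1·6 = 12.
  From (x_2, y_2) = (71, 12): x_3 = 6·71 + 35·1·12 = 846; y_3 = 6·12 + 1·71 = 143.
  From (x_3, y_3) = (846, 143): x_4 = 6·846 + 35·1·143 = 10081; y_4 = 6·143 + 1·846 = 1704.
  From (x_4, y_4) = (10081, 1704): x_5 = 6·10081 + 35·1·1704 = 120126; y_5 = 6·1704 + 1·10081 = 20305.
  From (x_5, y_5) = (120126, 20305): x_6 = 6·120126 + 35·1·20305 = 1431431; y_6 = 6·20305 + 1·120126 = 241956.
Step 3: Verify x_6² - 35·y_6² = 2048994707761 - 2048994707760 = 1 (should be 1). ✓

(x_1, y_1) = (6, 1); (x_6, y_6) = (1431431, 241956).


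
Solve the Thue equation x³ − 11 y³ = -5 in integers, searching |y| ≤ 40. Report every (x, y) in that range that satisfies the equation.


The equation is x³ - 11y³ = -5. For fixed y, x³ = 11·y³ − 5, so a solution requires the RHS to be a perfect cube.
Strategy: iterate y from -40 to 40, compute RHS = 11·y³ − 5, and check whether it is a (positive or negative) perfect cube.
Check small values of y:
  y = 0: RHS = -5 is not a perfect cube.
  y = 1: RHS = 6 is not a perfect cube.
  y = -1: RHS = -16 is not a perfect cube.
  y = 2: RHS = 83 is not a perfect cube.
  y = -2: RHS = -93 is not a perfect cube.
  y = 3: RHS = 292 is not a perfect cube.
  y = -3: RHS = -302 is not a perfect cube.
Continuing the search up to |y| = 40 finds no solutions either.
No (x, y) in the scanned range satisfies the equation.

No integer solutions with |y| ≤ 40.


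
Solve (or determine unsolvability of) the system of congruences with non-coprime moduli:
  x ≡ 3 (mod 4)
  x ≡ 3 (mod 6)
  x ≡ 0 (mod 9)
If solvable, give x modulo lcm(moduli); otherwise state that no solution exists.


Moduli 4, 6, 9 are not pairwise coprime, so CRT works modulo lcm(m_i) when all pairwise compatibility conditions hold.
Pairwise compatibility: gcd(m_i, m_j) must divide a_i - a_j for every pair.
Merge one congruence at a time:
  Start: x ≡ 3 (mod 4).
  Combine with x ≡ 3 (mod 6): gcd(4, 6) = 2; 3 - 3 = 0, which IS divisible by 2, so compatible.
    Write x = 3 + 4·t and substitute into x ≡ 3 (mod 6): 4·t ≡ 3 − 3 = 0 (mod 6).
    Divide the congruence (and modulus) by g = 2: 2·t ≡ 0 (mod 3).
    The inverse of 2 mod 3 is 2 (since 2·2 = 4 = 1·3 + 1), so t ≡ 2·0 = 0 ≡ 0 (mod 3).
    Then x = 3 + 4·0 = 3, valid modulo lcm(4, 6) = 12: x ≡ 3 (mod 12).
  Combine with x ≡ 0 (mod 9): gcd(12, 9) = 3; 0 - 3 = -3, which IS divisible by 3, so compatible.
    Write x = 3 + 12·t and substitute into x ≡ 0 (mod 9): 12·t ≡ 0 − 3 = -3 (mod 9).
    Divide the congruence (and modulus) by g = 3: 4·t ≡ -1 (mod 3).
    Reduce coefficients mod 3: 1·t ≡ 2 (mod 3).
    So t ≡ 2 (mod 3).
    Then x = 3 + 12·2 = 27, valid modulo lcm(12, 9) = 36: x ≡ 27 (mod 36).
Verify: 27 mod 4 = 3, 27 mod 6 = 3, 27 mod 9 = 0.

x ≡ 27 (mod 36).


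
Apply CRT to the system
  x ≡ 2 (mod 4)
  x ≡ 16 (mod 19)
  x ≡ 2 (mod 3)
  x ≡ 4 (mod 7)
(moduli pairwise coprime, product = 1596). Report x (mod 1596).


Product of moduli M = 4 · 19 · 3 · 7 = 1596.
Merge one congruence at a time:
  Start: x ≡ 2 (mod 4).
  Combine with x ≡ 16 (mod 19); new modulus lcm = 76.
    Write x = 2 + 4·t and substitute into x ≡ 16 (mod 19): 4·t ≡ 16 − 2 = 14 (mod 19).
    The inverse of 4 mod 19 is 5 (since 4·5 = 20 = 1·19 + 1), so t ≡ 5·14 = 70 ≡ 13 (mod 19).
    Then x = 2 + 4·13 = 54, valid modulo lcm(4, 19) = 76: x ≡ 54 (mod 76).
  Combine with x ≡ 2 (mod 3); new modulus lcm = 228.
    Write x = 54 + 76·t and substitute into x ≡ 2 (mod 3): 76·t ≡ 2 − 54 = -52 (mod 3).
    Reduce coefficients mod 3: 1·t ≡ 2 (mod 3).
    So t ≡ 2 (mod 3).
    Then x = 54 + 76·2 = 206, valid modulo lcm(76, 3) = 228: x ≡ 206 (mod 228).
  Combine with x ≡ 4 (mod 7); new modulus lcm = 1596.
    Write x = 206 + 228·t and substitute into x ≡ 4 (mod 7): 228·t ≡ 4 − 206 = -202 (mod 7).
    Reduce coefficients mod 7: 4·t ≡ 1 (mod 7).
    The inverse of 4 mod 7 is 2 (since 4·2 = 8 = 1·7 + 1), so t ≡ 2·1 = 2 ≡ 2 (mod 7).
    Then x = 206 + 228·2 = 662, valid modulo lcm(228, 7) = 1596: x ≡ 662 (mod 1596).
Verify against each original: 662 mod 4 = 2, 662 mod 19 = 16, 662 mod 3 = 2, 662 mod 7 = 4.

x ≡ 662 (mod 1596).


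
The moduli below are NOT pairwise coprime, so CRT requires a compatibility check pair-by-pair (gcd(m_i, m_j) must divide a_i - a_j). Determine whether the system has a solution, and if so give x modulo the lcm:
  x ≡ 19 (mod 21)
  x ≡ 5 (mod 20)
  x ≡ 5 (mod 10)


Moduli 21, 20, 10 are not pairwise coprime, so CRT works modulo lcm(m_i) when all pairwise compatibility conditions hold.
Pairwise compatibility: gcd(m_i, m_j) must divide a_i - a_j for every pair.
Merge one congruence at a time:
  Start: x ≡ 19 (mod 21).
  Combine with x ≡ 5 (mod 20): gcd(21, 20) = 1; 5 - 19 = -14, which IS divisible by 1, so compatible.
    Write x = 19 + 21·t and substitute into x ≡ 5 (mod 20): 21·t ≡ 5 − 19 = -14 (mod 20).
    Reduce coefficients mod 20: 1·t ≡ 6 (mod 20).
    So t ≡ 6 (mod 20).
    Then x = 19 + 21·6 = 145, valid modulo lcm(21, 20) = 420: x ≡ 145 (mod 420).
  Combine with x ≡ 5 (mod 10): gcd(420, 10) = 10; 5 - 145 = -140, which IS divisible by 10, so compatible.
    Write x = 145 + 420·t and substitute into x ≡ 5 (mod 10): 420·t ≡ 5 − 145 = -140 (mod 10).
    Divide the congruence (and modulus) by g = 10: 42·t ≡ -14 (mod 1).
    Modulo 1 every t works; take t = 0.
    Then x = 145 + 420·0 = 145, valid modulo lcm(420, 10) = 420: x ≡ 145 (mod 420).
Verify: 145 mod 21 = 19, 145 mod 20 = 5, 145 mod 10 = 5.

x ≡ 145 (mod 420).


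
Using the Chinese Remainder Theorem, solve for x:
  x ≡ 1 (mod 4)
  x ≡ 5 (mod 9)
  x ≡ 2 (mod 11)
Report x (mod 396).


Moduli 4, 9, 11 are pairwise coprime; by CRT there is a unique solution modulo M = 4 · 9 · 11 = 396.
Solve pairwise, accumulating the modulus:
  Start with x ≡ 1 (mod 4).
  Combine with x ≡ 5 (mod 9): since gcd(4, 9) = 1, we get a unique residue mod 36.
    Write x = 1 + 4·t and substitute into x ≡ 5 (mod 9): 4·t ≡ 5 − 1 = 4 (mod 9).
    The inverse of 4 mod 9 is 7 (since 4·7 = 28 = 3·9 + 1), so t ≡ 7·4 = 28 ≡ 1 (mod 9).
    Then x = 1 + 4·1 = 5, valid modulo lcm(4, 9) = 36: x ≡ 5 (mod 36).
  Combine with x ≡ 2 (mod 11): since gcd(36, 11) = 1, we get a unique residue mod 396.
    Write x = 5 + 36·t and substitute into x ≡ 2 (mod 11): 36·t ≡ 2 − 5 = -3 (mod 11).
    Reduce coefficients mod 11: 3·t ≡ 8 (mod 11).
    The inverse of 3 mod 11 is 4 (since 3·4 = 12 = 1·11 + 1), so t ≡ 4·8 = 32 ≡ 10 (mod 11).
    Then x = 5 + 36·10 = 365, valid modulo lcm(36, 11) = 396: x ≡ 365 (mod 396).
Verify: 365 mod 4 = 1 ✓, 365 mod 9 = 5 ✓, 365 mod 11 = 2 ✓.

x ≡ 365 (mod 396).


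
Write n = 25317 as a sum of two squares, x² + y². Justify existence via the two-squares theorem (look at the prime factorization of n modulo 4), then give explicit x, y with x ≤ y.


Step 1: Factor n = 25317 = 3^2 · 29 · 97.
Step 2: Check the mod-4 condition on each prime factor: 3 ≡ 3 (mod 4), exponent 2 (must be even); 29 ≡ 1 (mod 4), exponent 1; 97 ≡ 1 (mod 4), exponent 1.
All primes ≡ 3 (mod 4) appear to even exponent (or don't appear), so by the two-squares theorem n IS expressible as a sum of two squares.
Step 3: Build a representation. Group n = k² · m with k = 3 and m = 29 · 97 = 2813 (a product of primes ≡ 1 (mod 4)); a representation of m scales to one of n via (k·x)² + (k·y)² = k²(x² + y²). Each prime p ≡ 1 (mod 4) is itself a sum of two squares; find a² by testing p − a² for a perfect square:
  29: 29 − 1² = 28, 29 − 2² = 25 = 5² ⇒ 29 = 2² + 5².
  97: 97 − 1² = 96, 97 − 2² = 93, 97 − 3² = 88, 97 − 4² = 81 = 9² ⇒ 97 = 4² + 9².
  Combine using the Brahmagupta–Fibonacci identity (a² + b²)(c² + d²) = (ac − bd)² + (ad + bc)² = (ac + bd)² + (ad − bc)²:
  29 · 97 = 2813: from (2² + 5²)(4² + 9²), take (2·4 − 5·9, 2·9 + 5·4) = (8 − 45, 18 + 20) = (-37, 38); dropping signs (only squares matter) gives (37, 38); check 37² + 38² = 1369 + 1444 = 2813 ✓.
  Scale by k = 3: (3·37, 3·38) = (111, 114).
Step 4: Order so x ≤ y and verify: 111² + 114² = 12321 + 12996 = 25317 = n. ✓

n = 25317 = 111² + 114² (one valid representation with x ≤ y).


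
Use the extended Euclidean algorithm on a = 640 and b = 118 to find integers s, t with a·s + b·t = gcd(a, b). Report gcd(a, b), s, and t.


Euclidean algorithm on (640, 118) — divide until remainder is 0:
  640 = 5 · 118 + 50
  118 = 2 · 50 + 18
  50 = 2 · 18 + 14
  18 = 1 · 14 + 4
  14 = 3 · 4 + 2
  4 = 2 · 2 + 0
gcd(640, 118) = 2.
Track Bezout coefficients alongside the remainders: start with r₀ = 640 = a·1 + b·0 (s = 1, t = 0) and r₁ = 118 = a·0 + b·1 (s = 0, t = 1); each new remainder r_{k+1} = r_{k-1} − q_k·r_k inherits s_{k+1} = s_{k-1} − q_k·s_k, t_{k+1} = t_{k-1} − q_k·t_k, so r_k = a·s_k + b·t_k at every step:
  q = 5: r = 50, s = 1 − 5·0 = 1, t = 0 − 5·1 = -5  (check: 640·1 + 118·(-5) = 50)
  q = 2: r = 18, s = 0 − 2·1 = -2, t = 1 − 2·(-5) = 11  (check: 640·(-2) + 118·11 = 18)
  q = 2: r = 14, s = 1 − 2·(-2) = 5, t = -5 − 2·11 = -27  (check: 640·5 + 118·(-27) = 14)
  q = 1: r = 4, s = -2 − 1·5 = -7, t = 11 − 1·(-27) = 38  (check: 640·(-7) + 118·38 = 4)
  q = 3: r = 2, s = 5 − 3·(-7) = 26, t = -27 − 3·38 = -141  (check: 640·26 + 118·(-141) = 2)
The row with r = 2 (the gcd) gives the Bezout coefficients s = 26, t = -141.
Result: 640 · (26) + 118 · (-141) = 2.

gcd(640, 118) = 2; s = 26, t = -141 (check: 640·26 + 118·(-141) = 2).


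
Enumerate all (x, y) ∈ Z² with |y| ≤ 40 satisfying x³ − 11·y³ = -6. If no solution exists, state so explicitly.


The equation is x³ - 11y³ = -6. For fixed y, x³ = 11·y³ − 6, so a solution requires the RHS to be a perfect cube.
Strategy: iterate y from -40 to 40, compute RHS = 11·y³ − 6, and check whether it is a (positive or negative) perfect cube.
Check small values of y:
  y = 0: RHS = -6 is not a perfect cube.
  y = 1: RHS = 5 is not a perfect cube.
  y = -1: RHS = -17 is not a perfect cube.
  y = 2: RHS = 82 is not a perfect cube.
  y = -2: RHS = -94 is not a perfect cube.
  y = 3: RHS = 291 is not a perfect cube.
  y = -3: RHS = -303 is not a perfect cube.
Continuing the search up to |y| = 40 finds no solutions either.
No (x, y) in the scanned range satisfies the equation.

No integer solutions with |y| ≤ 40.


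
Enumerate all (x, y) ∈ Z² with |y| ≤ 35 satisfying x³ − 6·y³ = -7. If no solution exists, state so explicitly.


The equation is x³ - 6y³ = -7. For fixed y, x³ = 6·y³ − 7, so a solution requires the RHS to be a perfect cube.
Strategy: iterate y from -35 to 35, compute RHS = 6·y³ − 7, and check whether it is a (positive or negative) perfect cube.
Check small values of y:
  y = 0: RHS = -7 is not a perfect cube.
  y = 1: RHS = -1 = (-1)³ ⇒ x = -1 works.
  y = -1: RHS = -13 is not a perfect cube.
  y = 2: RHS = 41 is not a perfect cube.
  y = -2: RHS = -55 is not a perfect cube.
  y = 3: RHS = 155 is not a perfect cube.
  y = -3: RHS = -169 is not a perfect cube.
Continuing the search up to |y| = 35 finds no further solutions beyond those listed.
Collected solutions: (-1, 1).

Solutions (with |y| ≤ 35): (-1, 1).


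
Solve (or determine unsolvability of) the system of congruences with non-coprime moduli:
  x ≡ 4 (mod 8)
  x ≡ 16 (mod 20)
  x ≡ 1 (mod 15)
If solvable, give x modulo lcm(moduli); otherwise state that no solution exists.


Moduli 8, 20, 15 are not pairwise coprime, so CRT works modulo lcm(m_i) when all pairwise compatibility conditions hold.
Pairwise compatibility: gcd(m_i, m_j) must divide a_i - a_j for every pair.
Merge one congruence at a time:
  Start: x ≡ 4 (mod 8).
  Combine with x ≡ 16 (mod 20): gcd(8, 20) = 4; 16 - 4 = 12, which IS divisible by 4, so compatible.
    Write x = 4 + 8·t and substitute into x ≡ 16 (mod 20): 8·t ≡ 16 − 4 = 12 (mod 20).
    Divide the congruence (and modulus) by g = 4: 2·t ≡ 3 (mod 5).
    The inverse of 2 mod 5 is 3 (since 2·3 = 6 = 1·5 + 1), so t ≡ 3·3 = 9 ≡ 4 (mod 5).
    Then x = 4 + 8·4 = 36, valid modulo lcm(8, 20) = 40: x ≡ 36 (mod 40).
  Combine with x ≡ 1 (mod 15): gcd(40, 15) = 5; 1 - 36 = -35, which IS divisible by 5, so compatible.
    Write x = 36 + 40·t and substitute into x ≡ 1 (mod 15): 40·t ≡ 1 − 36 = -35 (mod 15).
    Divide the congruence (and modulus) by g = 5: 8·t ≡ -7 (mod 3).
    Reduce coefficients mod 3: 2·t ≡ 2 (mod 3).
    The inverse of 2 mod 3 is 2 (since 2·2 = 4 = 1·3 + 1), so t ≡ 2·2 = 4 ≡ 1 (mod 3).
    Then x = 36 + 40·1 = 76, valid modulo lcm(40, 15) = 120: x ≡ 76 (mod 120).
Verify: 76 mod 8 = 4, 76 mod 20 = 16, 76 mod 15 = 1.

x ≡ 76 (mod 120).


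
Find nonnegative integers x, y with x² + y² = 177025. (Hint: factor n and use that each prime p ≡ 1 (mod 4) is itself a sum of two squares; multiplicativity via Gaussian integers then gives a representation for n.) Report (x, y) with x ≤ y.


Step 1: Factor n = 177025 = 5^2 · 73 · 97.
Step 2: Check the mod-4 condition on each prime factor: 5 ≡ 1 (mod 4), exponent 2; 73 ≡ 1 (mod 4), exponent 1; 97 ≡ 1 (mod 4), exponent 1.
All primes ≡ 3 (mod 4) appear to even exponent (or don't appear), so by the two-squares theorem n IS expressible as a sum of two squares.
Step 3: Build a representation. Group n = k² · m with k = 5 and m = 73 · 97 = 7081 (a product of primes ≡ 1 (mod 4)); a representation of m scales to one of n via (k·x)² + (k·y)² = k²(x² + y²). Each prime p ≡ 1 (mod 4) is itself a sum of two squares; find a² by testing p − a² for a perfect square:
  73: 73 − 1² = 72, 73 − 2² = 69, 73 − 3² = 64 = 8² ⇒ 73 = 3² + 8².
  97: 97 − 1² = 96, 97 − 2² = 93, 97 − 3² = 88, 97 − 4² = 81 = 9² ⇒ 97 = 4² + 9².
  Combine using the Brahmagupta–Fibonacci identity (a² + b²)(c² + d²) = (ac − bd)² + (ad + bc)² = (ac + bd)² + (ad − bc)²:
  73 · 97 = 7081: from (3² + 8²)(4² + 9²), take (3·4 − 8·9, 3·9 + 8·4) = (12 − 72, 27 + 32) = (-60, 59); dropping signs (only squares matter) gives (60, 59); check 60² + 59² = 3600 + 3481 = 7081 ✓.
  Scale by k = 5: (5·60, 5·59) = (300, 295).
Step 4: Order so x ≤ y and verify: 295² + 300² = 87025 + 90000 = 177025 = n. ✓

n = 177025 = 295² + 300² (one valid representation with x ≤ y).


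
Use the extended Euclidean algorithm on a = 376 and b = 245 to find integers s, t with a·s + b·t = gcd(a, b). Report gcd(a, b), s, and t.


Euclidean algorithm on (376, 245) — divide until remainder is 0:
  376 = 1 · 245 + 131
  245 = 1 · 131 + 114
  131 = 1 · 114 + 17
  114 = 6 · 17 + 12
  17 = 1 · 12 + 5
  12 = 2 · 5 + 2
  5 = 2 · 2 + 1
  2 = 2 · 1 + 0
gcd(376, 245) = 1.
Track Bezout coefficients alongside the remainders: start with r₀ = 376 = a·1 + b·0 (s = 1, t = 0) and r₁ = 245 = a·0 + b·1 (s = 0, t = 1); each new remainder r_{k+1} = r_{k-1} − q_k·r_k inherits s_{k+1} = s_{k-1} − q_k·s_k, t_{k+1} = t_{k-1} − q_k·t_k, so r_k = a·s_k + b·t_k at every step:
  q = 1: r = 131, s = 1 − 1·0 = 1, t = 0 − 1·1 = -1  (check: 376·1 + 245·(-1) = 131)
  q = 1: r = 114, s = 0 − 1·1 = -1, t = 1 − 1·(-1) = 2  (check: 376·(-1) + 245·2 = 114)
  q = 1: r = 17, s = 1 − 1·(-1) = 2, t = -1 − 1·2 = -3  (check: 376·2 + 245·(-3) = 17)
  q = 6: r = 12, s = -1 − 6·2 = -13, t = 2 − 6·(-3) = 20  (check: 376·(-13) + 245·20 = 12)
  q = 1: r = 5, s = 2 − 1·(-13) = 15, t = -3 − 1·20 = -23  (check: 376·15 + 245·(-23) = 5)
  q = 2: r = 2, s = -13 − 2·15 = -43, t = 20 − 2·(-23) = 66  (check: 376·(-43) + 245·66 = 2)
  q = 2: r = 1, s = 15 − 2·(-43) = 101, t = -23 − 2·66 = -155  (check: 376·101 + 245·(-155) = 1)
The row with r = 1 (the gcd) gives the Bezout coefficients s = 101, t = -155.
Result: 376 · (101) + 245 · (-155) = 1.

gcd(376, 245) = 1; s = 101, t = -155 (check: 376·101 + 245·(-155) = 1).


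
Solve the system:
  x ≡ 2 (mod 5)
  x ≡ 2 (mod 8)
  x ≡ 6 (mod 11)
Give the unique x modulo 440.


Moduli 5, 8, 11 are pairwise coprime; by CRT there is a unique solution modulo M = 5 · 8 · 11 = 440.
Solve pairwise, accumulating the modulus:
  Start with x ≡ 2 (mod 5).
  Combine with x ≡ 2 (mod 8): since gcd(5, 8) = 1, we get a unique residue mod 40.
    Write x = 2 + 5·t and substitute into x ≡ 2 (mod 8): 5·t ≡ 2 − 2 = 0 (mod 8).
    The inverse of 5 mod 8 is 5 (since 5·5 = 25 = 3·8 + 1), so t ≡ 5·0 = 0 ≡ 0 (mod 8).
    Then x = 2 + 5·0 = 2, valid modulo lcm(5, 8) = 40: x ≡ 2 (mod 40).
  Combine with x ≡ 6 (mod 11): since gcd(40, 11) = 1, we get a unique residue mod 440.
    Write x = 2 + 40·t and substitute into x ≡ 6 (mod 11): 40·t ≡ 6 − 2 = 4 (mod 11).
    Reduce coefficients mod 11: 7·t ≡ 4 (mod 11).
    The inverse of 7 mod 11 is 8 (since 7·8 = 56 = 5·11 + 1), so t ≡ 8·4 = 32 ≡ 10 (mod 11).
    Then x = 2 + 40·10 = 402, valid modulo lcm(40, 11) = 440: x ≡ 402 (mod 440).
Verify: 402 mod 5 = 2 ✓, 402 mod 8 = 2 ✓, 402 mod 11 = 6 ✓.

x ≡ 402 (mod 440).


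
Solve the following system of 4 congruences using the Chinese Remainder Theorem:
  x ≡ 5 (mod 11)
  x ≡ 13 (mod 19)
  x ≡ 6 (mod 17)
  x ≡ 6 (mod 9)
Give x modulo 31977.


Product of moduli M = 11 · 19 · 17 · 9 = 31977.
Merge one congruence at a time:
  Start: x ≡ 5 (mod 11).
  Combine with x ≡ 13 (mod 19); new modulus lcm = 209.
    Write x = 5 + 11·t and substitute into x ≡ 13 (mod 19): 11·t ≡ 13 − 5 = 8 (mod 19).
    The inverse of 11 mod 19 is 7 (since 11·7 = 77 = 4·19 + 1), so t ≡ 7·8 = 56 ≡ 18 (mod 19).
    Then x = 5 + 11·18 = 203, valid modulo lcm(11, 19) = 209: x ≡ 203 (mod 209).
  Combine with x ≡ 6 (mod 17); new modulus lcm = 3553.
    Write x = 203 + 209·t and substitute into x ≡ 6 (mod 17): 209·t ≡ 6 − 203 = -197 (mod 17).
    Reduce coefficients mod 17: 5·t ≡ 7 (mod 17).
    The inverse of 5 mod 17 is 7 (since 5·7 = 35 = 2·17 + 1), so t ≡ 7·7 = 49 ≡ 15 (mod 17).
    Then x = 203 + 209·15 = 3338, valid modulo lcm(209, 17) = 3553: x ≡ 3338 (mod 3553).
  Combine with x ≡ 6 (mod 9); new modulus lcm = 31977.
    Write x = 3338 + 3553·t and substitute into x ≡ 6 (mod 9): 3553·t ≡ 6 − 3338 = -3332 (mod 9).
    Reduce coefficients mod 9: 7·t ≡ 7 (mod 9).
    The inverse of 7 mod 9 is 4 (since 7·4 = 28 = 3·9 + 1), so t ≡ 4·7 = 28 ≡ 1 (mod 9).
    Then x = 3338 + 3553·1 = 6891, valid modulo lcm(3553, 9) = 31977: x ≡ 6891 (mod 31977).
Verify against each original: 6891 mod 11 = 5, 6891 mod 19 = 13, 6891 mod 17 = 6, 6891 mod 9 = 6.

x ≡ 6891 (mod 31977).


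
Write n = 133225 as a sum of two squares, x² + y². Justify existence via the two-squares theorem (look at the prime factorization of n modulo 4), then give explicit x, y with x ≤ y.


Step 1: Factor n = 133225 = 5^2 · 73^2.
Step 2: Check the mod-4 condition on each prime factor: 5 ≡ 1 (mod 4), exponent 2; 73 ≡ 1 (mod 4), exponent 2.
All primes ≡ 3 (mod 4) appear to even exponent (or don't appear), so by the two-squares theorem n IS expressible as a sum of two squares.
Step 3: Build a representation. Group n = k² · m with k = 5 and m = 73 · 73 = 5329 (a product of primes ≡ 1 (mod 4)); a representation of m scales to one of n via (k·x)² + (k·y)² = k²(x² + y²). Each prime p ≡ 1 (mod 4) is itself a sum of two squares; find a² by testing p − a² for a perfect square:
  73: 73 − 1² = 72, 73 − 2² = 69, 73 − 3² = 64 = 8² ⇒ 73 = 3² + 8².
  Combine using the Brahmagupta–Fibonacci identity (a² + b²)(c² + d²) = (ac − bd)² + (ad + bc)² = (ac + bd)² + (ad − bc)²:
  73 · 73 = 5329: from (3² + 8²)(3² + 8²), take (3·3 − 8·8, 3·8 + 8·3) = (9 − 64, 24 + 24) = (-55, 48); dropping signs (only squares matter) gives (55, 48); check 55² + 48² = 3025 + 2304 = 5329 ✓.
  Scale by k = 5: (5·55, 5·48) = (275, 240).
Step 4: Order so x ≤ y and verify: 240² + 275² = 57600 + 75625 = 133225 = n. ✓

n = 133225 = 240² + 275² (one valid representation with x ≤ y).


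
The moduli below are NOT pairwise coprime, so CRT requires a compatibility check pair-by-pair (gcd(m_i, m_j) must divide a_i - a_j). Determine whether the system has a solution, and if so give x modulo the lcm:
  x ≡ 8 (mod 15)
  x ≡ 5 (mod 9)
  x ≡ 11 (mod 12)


Moduli 15, 9, 12 are not pairwise coprime, so CRT works modulo lcm(m_i) when all pairwise compatibility conditions hold.
Pairwise compatibility: gcd(m_i, m_j) must divide a_i - a_j for every pair.
Merge one congruence at a time:
  Start: x ≡ 8 (mod 15).
  Combine with x ≡ 5 (mod 9): gcd(15, 9) = 3; 5 - 8 = -3, which IS divisible by 3, so compatible.
    Write x = 8 + 15·t and substitute into x ≡ 5 (mod 9): 15·t ≡ 5 − 8 = -3 (mod 9).
    Divide the congruence (and modulus) by g = 3: 5·t ≡ -1 (mod 3).
    Reduce coefficients mod 3: 2·t ≡ 2 (mod 3).
    The inverse of 2 mod 3 is 2 (since 2·2 = 4 = 1·3 + 1), so t ≡ 2·2 = 4 ≡ 1 (mod 3).
    Then x = 8 + 15·1 = 23, valid modulo lcm(15, 9) = 45: x ≡ 23 (mod 45).
  Combine with x ≡ 11 (mod 12): gcd(45, 12) = 3; 11 - 23 = -12, which IS divisible by 3, so compatible.
    Write x = 23 + 45·t and substitute into x ≡ 11 (mod 12): 45·t ≡ 11 − 23 = -12 (mod 12).
    Divide the congruence (and modulus) by g = 3: 15·t ≡ -4 (mod 4).
    Reduce coefficients mod 4: 3·t ≡ 0 (mod 4).
    The inverse of 3 mod 4 is 3 (since 3·3 = 9 = 2·4 + 1), so t ≡ 3·0 = 0 ≡ 0 (mod 4).
    Then x = 23 + 45·0 = 23, valid modulo lcm(45, 12) = 180: x ≡ 23 (mod 180).
Verify: 23 mod 15 = 8, 23 mod 9 = 5, 23 mod 12 = 11.

x ≡ 23 (mod 180).


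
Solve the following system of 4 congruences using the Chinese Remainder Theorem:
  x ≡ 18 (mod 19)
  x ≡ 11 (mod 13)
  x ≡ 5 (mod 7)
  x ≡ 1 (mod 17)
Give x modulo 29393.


Product of moduli M = 19 · 13 · 7 · 17 = 29393.
Merge one congruence at a time:
  Start: x ≡ 18 (mod 19).
  Combine with x ≡ 11 (mod 13); new modulus lcm = 247.
    Write x = 18 + 19·t and substitute into x ≡ 11 (mod 13): 19·t ≡ 11 − 18 = -7 (mod 13).
    Reduce coefficients mod 13: 6·t ≡ 6 (mod 13).
    The inverse of 6 mod 13 is 11 (since 6·11 = 66 = 5·13 + 1), so t ≡ 11·6 = 66 ≡ 1 (mod 13).
    Then x = 18 + 19·1 = 37, valid modulo lcm(19, 13) = 247: x ≡ 37 (mod 247).
  Combine with x ≡ 5 (mod 7); new modulus lcm = 1729.
    Write x = 37 + 247·t and substitute into x ≡ 5 (mod 7): 247·t ≡ 5 − 37 = -32 (mod 7).
    Reduce coefficients mod 7: 2·t ≡ 3 (mod 7).
    The inverse of 2 mod 7 is 4 (since 2·4 = 8 = 1·7 + 1), so t ≡ 4·3 = 12 ≡ 5 (mod 7).
    Then x = 37 + 247·5 = 1272, valid modulo lcm(247, 7) = 1729: x ≡ 1272 (mod 1729).
  Combine with x ≡ 1 (mod 17); new modulus lcm = 29393.
    Write x = 1272 + 1729·t and substitute into x ≡ 1 (mod 17): 1729·t ≡ 1 − 1272 = -1271 (mod 17).
    Reduce coefficients mod 17: 12·t ≡ 4 (mod 17).
    The inverse of 12 mod 17 is 10 (since 12·10 = 120 = 7·17 + 1), so t ≡ 10·4 = 40 ≡ 6 (mod 17).
    Then x = 1272 + 1729·6 = 11646, valid modulo lcm(1729, 17) = 29393: x ≡ 11646 (mod 29393).
Verify against each original: 11646 mod 19 = 18, 11646 mod 13 = 11, 11646 mod 7 = 5, 11646 mod 17 = 1.

x ≡ 11646 (mod 29393).


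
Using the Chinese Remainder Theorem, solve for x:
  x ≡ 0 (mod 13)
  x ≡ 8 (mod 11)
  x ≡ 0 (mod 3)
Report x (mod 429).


Moduli 13, 11, 3 are pairwise coprime; by CRT there is a unique solution modulo M = 13 · 11 · 3 = 429.
Solve pairwise, accumulating the modulus:
  Start with x ≡ 0 (mod 13).
  Combine with x ≡ 8 (mod 11): since gcd(13, 11) = 1, we get a unique residue mod 143.
    Write x = 0 + 13·t and substitute into x ≡ 8 (mod 11): 13·t ≡ 8 − 0 = 8 (mod 11).
    Reduce coefficients mod 11: 2·t ≡ 8 (mod 11).
    The inverse of 2 mod 11 is 6 (since 2·6 = 12 = 1·11 + 1), so t ≡ 6·8 = 48 ≡ 4 (mod 11).
    Then x = 0 + 13·4 = 52, valid modulo lcm(13, 11) = 143: x ≡ 52 (mod 143).
  Combine with x ≡ 0 (mod 3): since gcd(143, 3) = 1, we get a unique residue mod 429.
    Write x = 52 + 143·t and substitute into x ≡ 0 (mod 3): 143·t ≡ 0 − 52 = -52 (mod 3).
    Reduce coefficients mod 3: 2·t ≡ 2 (mod 3).
    The inverse of 2 mod 3 is 2 (since 2·2 = 4 = 1·3 + 1), so t ≡ 2·2 = 4 ≡ 1 (mod 3).
    Then x = 52 + 143·1 = 195, valid modulo lcm(143, 3) = 429: x ≡ 195 (mod 429).
Verify: 195 mod 13 = 0 ✓, 195 mod 11 = 8 ✓, 195 mod 3 = 0 ✓.

x ≡ 195 (mod 429).


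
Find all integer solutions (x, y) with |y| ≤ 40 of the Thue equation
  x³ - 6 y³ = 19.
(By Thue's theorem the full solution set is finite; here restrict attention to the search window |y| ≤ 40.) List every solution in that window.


The equation is x³ - 6y³ = 19. For fixed y, x³ = 6·y³ + 19, so a solution requires the RHS to be a perfect cube.
Strategy: iterate y from -40 to 40, compute RHS = 6·y³ + 19, and check whether it is a (positive or negative) perfect cube.
Check small values of y:
  y = 0: RHS = 19 is not a perfect cube.
  y = 1: RHS = 25 is not a perfect cube.
  y = -1: RHS = 13 is not a perfect cube.
  y = 2: RHS = 67 is not a perfect cube.
  y = -2: RHS = -29 is not a perfect cube.
  y = 3: RHS = 181 is not a perfect cube.
  y = -3: RHS = -143 is not a perfect cube.
Continuing the search up to |y| = 40 finds no solutions either.
No (x, y) in the scanned range satisfies the equation.

No integer solutions with |y| ≤ 40.
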